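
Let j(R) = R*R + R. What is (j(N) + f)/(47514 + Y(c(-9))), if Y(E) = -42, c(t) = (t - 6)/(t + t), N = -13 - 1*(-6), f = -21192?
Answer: -3525/7912 ≈ -0.44553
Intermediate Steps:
N = -7 (N = -13 + 6 = -7)
c(t) = (-6 + t)/(2*t) (c(t) = (-6 + t)/((2*t)) = (-6 + t)*(1/(2*t)) = (-6 + t)/(2*t))
j(R) = R + R² (j(R) = R² + R = R + R²)
(j(N) + f)/(47514 + Y(c(-9))) = (-7*(1 - 7) - 21192)/(47514 - 42) = (-7*(-6) - 21192)/47472 = (42 - 21192)*(1/47472) = -21150*1/47472 = -3525/7912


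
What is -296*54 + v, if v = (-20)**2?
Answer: -15584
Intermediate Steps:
v = 400
-296*54 + v = -296*54 + 400 = -15984 + 400 = -15584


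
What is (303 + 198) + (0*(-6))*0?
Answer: 501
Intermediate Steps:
(303 + 198) + (0*(-6))*0 = 501 + 0*0 = 501 + 0 = 501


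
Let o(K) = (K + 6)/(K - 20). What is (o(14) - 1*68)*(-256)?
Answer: 54784/3 ≈ 18261.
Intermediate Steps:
o(K) = (6 + K)/(-20 + K)
(o(14) - 1*68)*(-256) = ((6 + 14)/(-20 + 14) - 1*68)*(-256) = (20/(-6) - 68)*(-256) = (-⅙*20 - 68)*(-256) = (-10/3 - 68)*(-256) = -214/3*(-256) = 54784/3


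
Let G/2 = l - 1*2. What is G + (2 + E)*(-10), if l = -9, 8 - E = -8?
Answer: -202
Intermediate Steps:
E = 16 (E = 8 - 1*(-8) = 8 + 8 = 16)
G = -22 (G = 2*(-9 - 1*2) = 2*(-9 - 2) = 2*(-11) = -22)
G + (2 + E)*(-10) = -22 + (2 + 16)*(-10) = -22 + 18*(-10) = -22 - 180 = -202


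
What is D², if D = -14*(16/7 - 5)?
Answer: 1444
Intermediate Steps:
D = 38 (D = -14*(16*(⅐) - 5) = -14*(16/7 - 5) = -14*(-19/7) = 38)
D² = 38² = 1444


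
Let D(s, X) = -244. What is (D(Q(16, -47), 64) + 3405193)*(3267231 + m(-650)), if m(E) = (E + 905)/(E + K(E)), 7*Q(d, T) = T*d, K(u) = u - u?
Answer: 1446217966756071/130 ≈ 1.1125e+13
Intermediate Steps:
K(u) = 0
Q(d, T) = T*d/7 (Q(d, T) = (T*d)/7 = T*d/7)
m(E) = (905 + E)/E (m(E) = (E + 905)/(E + 0) = (905 + E)/E)
(D(Q(16, -47), 64) + 3405193)*(3267231 + m(-650)) = (-244 + 3405193)*(3267231 + (905 - 650)/(-650)) = 3404949*(3267231 - 1/650*255) = 3404949*(3267231 - 51/130) = 3404949*(424739979/130) = 1446217966756071/130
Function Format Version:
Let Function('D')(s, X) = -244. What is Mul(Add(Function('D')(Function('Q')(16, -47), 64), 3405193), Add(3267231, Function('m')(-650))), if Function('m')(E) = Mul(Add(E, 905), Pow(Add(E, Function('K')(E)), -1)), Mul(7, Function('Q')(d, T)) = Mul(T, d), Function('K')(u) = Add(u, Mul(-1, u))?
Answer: Rational(1446217966756071, 130) ≈ 1.1125e+13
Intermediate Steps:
Function('K')(u) = 0
Function('Q')(d, T) = Mul(Rational(1, 7), T, d) (Function('Q')(d, T) = Mul(Rational(1, 7), Mul(T, d)) = Mul(Rational(1, 7), T, d))
Function('m')(E) = Mul(Pow(E, -1), Add(905, E)) (Function('m')(E) = Mul(Add(E, 905), Pow(Add(E, 0), -1)) = Mul(Add(905, E), Pow(E, -1)) = Mul(Pow(E, -1), Add(905, E)))
Mul(Add(Function('D')(Function('Q')(16, -47), 64), 3405193), Add(3267231, Function('m')(-650))) = Mul(Add(-244, 3405193), Add(3267231, Mul(Pow(-650, -1), Add(905, -650)))) = Mul(3404949, Add(3267231, Mul(Rational(-1, 650), 255))) = Mul(3404949, Add(3267231, Rational(-51, 130))) = Mul(3404949, Rational(424739979, 130)) = Rational(1446217966756071, 130)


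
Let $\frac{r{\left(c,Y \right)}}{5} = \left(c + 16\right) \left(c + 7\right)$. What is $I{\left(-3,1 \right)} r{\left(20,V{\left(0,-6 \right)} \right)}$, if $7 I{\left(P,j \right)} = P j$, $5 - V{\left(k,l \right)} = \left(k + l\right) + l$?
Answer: $- \frac{14580}{7} \approx -2082.9$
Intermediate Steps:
$V{\left(k,l \right)} = 5 - k - 2 l$ ($V{\left(k,l \right)} = 5 - \left(\left(k + l\right) + l\right) = 5 - \left(k + 2 l\right) = 5 - k - 2 l$)
$r{\left(c,Y \right)} = 5 \left(7 + c\right) \left(16 + c\right)$ ($r{\left(c,Y \right)} = 5 \left(c + 16\right) \left(c + 7\right) = 5 \left(16 + c\right) \left(7 + c\right) = 5 \left(7 + c\right) \left(16 + c\right)$)
$I{\left(P,j \right)} = \frac{P j}{7}$
$I{\left(-3,1 \right)} r{\left(20,V{\left(0,-6 \right)} \right)} = \frac{1}{7} \left(-3\right) 1 \left(560 + 5 \cdot 20^{2} + 115 \cdot 20\right) = - \frac{3 \left(560 + 5 \cdot 400 + 2300\right)}{7} = - \frac{3 \left(560 + 2000 + 2300\right)}{7} = \left(- \frac{3}{7}\right) 4860 = - \frac{14580}{7}$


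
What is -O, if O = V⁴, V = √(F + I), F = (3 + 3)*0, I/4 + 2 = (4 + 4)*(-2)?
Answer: -5184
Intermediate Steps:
I = -72 (I = -8 + 4*((4 + 4)*(-2)) = -8 + 4*(8*(-2)) = -8 + 4*(-16) = -8 - 64 = -72)
F = 0 (F = 6*0 = 0)
V = 6*I*√2 (V = √(0 - 72) = √(-72) = 6*I*√2 ≈ 8.4853*I)
O = 5184 (O = (6*I*√2)⁴ = 5184)
-O = -1*5184 = -5184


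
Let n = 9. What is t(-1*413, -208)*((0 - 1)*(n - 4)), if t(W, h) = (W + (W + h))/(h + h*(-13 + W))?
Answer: 517/8840 ≈ 0.058484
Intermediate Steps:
t(W, h) = (h + 2*W)/(h + h*(-13 + W))
t(-1*413, -208)*((0 - 1)*(n - 4)) = ((-208 + 2*(-1*413))/((-208)*(-12 - 1*413)))*((0 - 1)*(9 - 4)) = (-(-208 + 2*(-413))/(208*(-12 - 413)))*(-1*5) = -1/208*(-208 - 826)/(-425)*(-5) = -1/208*(-1/425)*(-1034)*(-5) = -517/44200*(-5) = 517/8840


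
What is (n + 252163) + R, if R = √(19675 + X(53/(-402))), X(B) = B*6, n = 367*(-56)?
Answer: 231611 + 2*√22079381/67 ≈ 2.3175e+5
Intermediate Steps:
n = -20552
X(B) = 6*B
R = 2*√22079381/67 (R = √(19675 + 6*(53/(-402))) = √(19675 + 6*(53*(-1/402))) = √(19675 + 6*(-53/402)) = √(19675 - 53/67) = √(1318172/67) = 2*√22079381/67 ≈ 140.26)
(n + 252163) + R = (-20552 + 252163) + 2*√22079381/67 = 231611 + 2*√22079381/67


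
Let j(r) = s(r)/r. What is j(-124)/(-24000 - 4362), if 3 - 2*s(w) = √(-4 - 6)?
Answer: 1/2344592 - I*√10/7033776 ≈ 4.2651e-7 - 4.4958e-7*I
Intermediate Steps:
s(w) = 3/2 - I*√10/2 (s(w) = 3/2 - √(-4 - 6)/2 = 3/2 - I*√10/2)
j(r) = (3/2 - I*√10/2)/r
j(-124)/(-24000 - 4362) = ((½)*(3 - I*√10)/(-124))/(-24000 - 4362) = ((½)*(-1/124)*(3 - I*√10))/(-28362) = (-3/248 + I*√10/248)*(-1/28362) = 1/2344592 - I*√10/7033776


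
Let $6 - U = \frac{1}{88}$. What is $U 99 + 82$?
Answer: $\frac{5399}{8} \approx 674.88$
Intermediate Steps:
$U = \frac{527}{88}$ ($U = 6 - \frac{1}{88} = \frac{527}{88} \approx 5.9886$)
$U 99 + 82 = \frac{527}{88} \cdot 99 + 82 = \frac{4743}{8} + 82 = \frac{5399}{8}$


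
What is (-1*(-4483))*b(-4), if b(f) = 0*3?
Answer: 0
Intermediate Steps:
b(f) = 0
(-1*(-4483))*b(-4) = -1*(-4483)*0 = 4483*0 = 0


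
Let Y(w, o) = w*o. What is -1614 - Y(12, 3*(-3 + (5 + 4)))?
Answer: -1830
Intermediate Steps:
Y(w, o) = o*w
-1614 - Y(12, 3*(-3 + (5 + 4))) = -1614 - 3*(-3 + (5 + 4))*12 = -1614 - 3*(-3 + 9)*12 = -1614 - 3*6*12 = -1614 - 18*12 = -1614 - 1*216 = -1614 - 216 = -1830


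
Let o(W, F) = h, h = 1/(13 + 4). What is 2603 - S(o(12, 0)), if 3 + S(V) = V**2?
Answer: 753133/289 ≈ 2606.0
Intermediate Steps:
h = 1/17 ≈ 0.058824
o(W, F) = 1/17
S(V) = -3 + V**2
2603 - S(o(12, 0)) = 2603 - (-3 + (1/17)**2) = 2603 - (-3 + 1/289) = 2603 - 1*(-866/289) = 2603 + 866/289 = 753133/289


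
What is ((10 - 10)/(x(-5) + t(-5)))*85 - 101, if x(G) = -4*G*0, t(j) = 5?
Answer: -101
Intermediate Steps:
x(G) = 0
((10 - 10)/(x(-5) + t(-5)))*85 - 101 = ((10 - 10)/(0 + 5))*85 - 101 = (0/5)*85 - 101 = (0*(⅕))*85 - 101 = 0*85 - 101 = 0 - 101 = -101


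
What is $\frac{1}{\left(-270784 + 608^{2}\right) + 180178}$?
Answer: $\frac{1}{279058} \approx 3.5835 \cdot 10^{-6}$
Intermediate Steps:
$\frac{1}{\left(-270784 + 608^{2}\right) + 180178} = \frac{1}{\left(-270784 + 369664\right) + 180178} = \frac{1}{98880 + 180178} = \frac{1}{279058}$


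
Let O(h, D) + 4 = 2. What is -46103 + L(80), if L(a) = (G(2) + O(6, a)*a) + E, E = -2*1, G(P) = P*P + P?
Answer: -46259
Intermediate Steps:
O(h, D) = -2 (O(h, D) = -4 + 2 = -2)
G(P) = P + P**2 (G(P) = P**2 + P = P + P**2)
E = -2
L(a) = 4 - 2*a (L(a) = (2*(1 + 2) - 2*a) - 2 = (2*3 - 2*a) - 2 = (6 - 2*a) - 2 = 4 - 2*a)
-46103 + L(80) = -46103 + (4 - 2*80) = -46103 + (4 - 160) = -46103 - 156 = -46259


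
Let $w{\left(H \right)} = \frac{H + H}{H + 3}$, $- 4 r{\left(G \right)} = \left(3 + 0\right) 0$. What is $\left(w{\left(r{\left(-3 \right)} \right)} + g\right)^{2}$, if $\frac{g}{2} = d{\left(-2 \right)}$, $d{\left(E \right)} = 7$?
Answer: $196$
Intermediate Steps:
$g = 14$ ($g = 2 \cdot 7 = 14$)
$r{\left(G \right)} = 0$ ($r{\left(G \right)} = - \frac{\left(3 + 0\right) 0}{4} = - \frac{3 \cdot 0}{4} = \left(- \frac{1}{4}\right) 0 = 0$)
$w{\left(H \right)} = \frac{2 H}{3 + H}$
$\left(w{\left(r{\left(-3 \right)} \right)} + g\right)^{2} = \left(2 \cdot 0 \frac{1}{3 + 0} + 14\right)^{2} = \left(2 \cdot 0 \cdot \frac{1}{3} + 14\right)^{2} = \left(0 + 14\right)^{2} = 14^{2} = 196$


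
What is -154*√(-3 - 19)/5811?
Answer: -154*I*√22/5811 ≈ -0.1243*I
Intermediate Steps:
-154*√(-3 - 19)/5811 = -154*I*√22*(1/5811) = -154*I*√22/5811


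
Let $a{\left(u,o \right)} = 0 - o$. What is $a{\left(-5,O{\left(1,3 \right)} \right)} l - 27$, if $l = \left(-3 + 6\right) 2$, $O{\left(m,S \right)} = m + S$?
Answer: $-51$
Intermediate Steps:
$O{\left(m,S \right)} = S + m$
$a{\left(u,o \right)} = - o$
$l = 6$ ($l = 3 \cdot 2 = 6$)
$a{\left(-5,O{\left(1,3 \right)} \right)} l - 27 = - (3 + 1) 6 - 27 = \left(-1\right) 4 \cdot 6 - 27 = \left(-4\right) 6 - 27 = -24 - 27 = -51$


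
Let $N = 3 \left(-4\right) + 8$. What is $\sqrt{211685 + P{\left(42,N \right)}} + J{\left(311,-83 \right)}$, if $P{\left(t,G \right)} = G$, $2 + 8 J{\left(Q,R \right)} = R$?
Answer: $- \frac{85}{8} + \sqrt{211681} \approx 449.46$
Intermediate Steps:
$J{\left(Q,R \right)} = - \frac{1}{4} + \frac{R}{8}$
$N = -4$ ($N = -12 + 8 = -4$)
$\sqrt{211685 + P{\left(42,N \right)}} + J{\left(311,-83 \right)} = \sqrt{211685 - 4} + \left(- \frac{1}{4} + \frac{1}{8} \left(-83\right)\right) = \sqrt{211681} - \frac{85}{8} = - \frac{85}{8} + \sqrt{211681}$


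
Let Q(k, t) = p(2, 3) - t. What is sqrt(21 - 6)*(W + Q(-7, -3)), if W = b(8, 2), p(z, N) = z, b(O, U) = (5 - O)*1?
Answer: 2*sqrt(15) ≈ 7.7460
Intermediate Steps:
b(O, U) = 5 - O
W = -3 (W = 5 - 1*8 = 5 - 8 = -3)
Q(k, t) = 2 - t
sqrt(21 - 6)*(W + Q(-7, -3)) = sqrt(21 - 6)*(-3 + (2 - 1*(-3))) = sqrt(15)*(-3 + (2 + 3)) = sqrt(15)*(-3 + 5) = sqrt(15)*2 = 2*sqrt(15)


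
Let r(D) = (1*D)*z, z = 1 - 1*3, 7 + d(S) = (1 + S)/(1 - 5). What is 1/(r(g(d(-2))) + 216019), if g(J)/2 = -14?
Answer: 1/216075 ≈ 4.6280e-6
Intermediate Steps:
d(S) = -29/4 - S/4 (d(S) = -7 + (1 + S)/(1 - 5) = -7 + (1 + S)/(-4) = -7 + (1 + S)*(-¼) = -7 + (-¼ - S/4) = -29/4 - S/4)
g(J) = -28 (g(J) = 2*(-14) = -28)
z = -2 (z = 1 - 3 = -2)
r(D) = -2*D (r(D) = (1*D)*(-2) = D*(-2) = -2*D)
1/(r(g(d(-2))) + 216019) = 1/(-2*(-28) + 216019) = 1/(56 + 216019) = 1/216075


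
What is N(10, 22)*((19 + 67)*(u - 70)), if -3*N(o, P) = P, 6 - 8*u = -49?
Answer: 238865/6 ≈ 39811.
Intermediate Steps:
u = 55/8 (u = 3/4 - 1/8*(-49) = 3/4 + 49/8 = 55/8 ≈ 6.8750)
N(o, P) = -P/3
N(10, 22)*((19 + 67)*(u - 70)) = (-1/3*22)*((19 + 67)*(55/8 - 70)) = -1892*(-505)/(3*8) = -22/3*(-21715/4) = 238865/6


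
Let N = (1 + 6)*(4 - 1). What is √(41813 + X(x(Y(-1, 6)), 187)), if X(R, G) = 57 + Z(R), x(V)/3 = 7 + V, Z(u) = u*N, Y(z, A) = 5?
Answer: √42626 ≈ 206.46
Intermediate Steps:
N = 21 (N = 7*3 = 21)
Z(u) = 21*u (Z(u) = u*21 = 21*u)
x(V) = 21 + 3*V (x(V) = 3*(7 + V) = 21 + 3*V)
X(R, G) = 57 + 21*R
√(41813 + X(x(Y(-1, 6)), 187)) = √(41813 + (57 + 21*(21 + 3*5))) = √(41813 + (57 + 21*(21 + 15))) = √(41813 + (57 + 21*36)) = √(41813 + (57 + 756)) = √(41813 + 813) = √42626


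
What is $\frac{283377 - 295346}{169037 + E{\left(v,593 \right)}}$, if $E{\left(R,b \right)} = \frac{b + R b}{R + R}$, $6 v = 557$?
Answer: $- \frac{13333466}{188641077} \approx -0.070682$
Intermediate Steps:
$v = \frac{557}{6}$ ($v = \frac{1}{6} \cdot 557 = \frac{557}{6} \approx 92.833$)
$E{\left(R,b \right)} = \frac{b + R b}{2 R}$
$\frac{283377 - 295346}{169037 + E{\left(v,593 \right)}} = \frac{283377 - 295346}{169037 + \frac{1}{2} \cdot 593 \frac{1}{\frac{557}{6}} \left(1 + \frac{557}{6}\right)} = - \frac{11969}{169037 + \frac{1}{2} \cdot 593 \cdot \frac{6}{557} \cdot \frac{563}{6}} = - \frac{11969}{169037 + \frac{333859}{1114}} = - \frac{11969}{\frac{188641077}{1114}} = \left(-11969\right) \frac{1114}{188641077} = - \frac{13333466}{188641077}$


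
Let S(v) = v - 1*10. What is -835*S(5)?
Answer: 4175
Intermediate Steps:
S(v) = -10 + v (S(v) = v - 10 = -10 + v)
-835*S(5) = -835*(-10 + 5) = -835*(-5) = 4175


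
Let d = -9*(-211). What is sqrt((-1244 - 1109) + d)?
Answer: I*sqrt(454) ≈ 21.307*I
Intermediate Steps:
d = 1899
sqrt((-1244 - 1109) + d) = sqrt((-1244 - 1109) + 1899) = sqrt(-2353 + 1899) = sqrt(-454) = I*sqrt(454)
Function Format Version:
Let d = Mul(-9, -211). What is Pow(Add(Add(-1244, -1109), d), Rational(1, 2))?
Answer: Mul(I, Pow(454, Rational(1, 2))) ≈ Mul(21.307, I)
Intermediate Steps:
d = 1899
Pow(Add(Add(-1244, -1109), d), Rational(1, 2)) = Pow(Add(Add(-1244, -1109), 1899), Rational(1, 2)) = Pow(Add(-2353, 1899), Rational(1, 2)) = Pow(-454, Rational(1, 2)) = Mul(I, Pow(454, Rational(1, 2)))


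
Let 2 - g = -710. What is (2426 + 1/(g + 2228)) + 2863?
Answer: 15549661/2940 ≈ 5289.0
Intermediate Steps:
g = 712 (g = 2 - 1*(-710) = 2 + 710 = 712)
(2426 + 1/(g + 2228)) + 2863 = (2426 + 1/(712 + 2228)) + 2863 = (2426 + 1/2940) + 2863 = 7132441/2940 + 2863 = 15549661/2940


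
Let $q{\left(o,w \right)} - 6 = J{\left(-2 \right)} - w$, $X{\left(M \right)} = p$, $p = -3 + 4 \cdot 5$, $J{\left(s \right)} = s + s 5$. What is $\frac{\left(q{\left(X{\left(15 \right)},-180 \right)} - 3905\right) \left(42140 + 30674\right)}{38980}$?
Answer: $- \frac{135834517}{19490} \approx -6969.4$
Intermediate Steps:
$J{\left(s \right)} = 6 s$ ($J{\left(s \right)} = s + 5 s = 6 s$)
$p = 17$ ($p = -3 + 20 = 17$)
$X{\left(M \right)} = 17$
$q{\left(o,w \right)} = -6 - w$ ($q{\left(o,w \right)} = 6 - \left(12 + w\right) = -6 - w$)
$\frac{\left(q{\left(X{\left(15 \right)},-180 \right)} - 3905\right) \left(42140 + 30674\right)}{38980} = \frac{\left(\left(-6 - -180\right) - 3905\right) \left(42140 + 30674\right)}{38980} = \left(\left(-6 + 180\right) - 3905\right) 72814 \cdot \frac{1}{38980} = \left(174 - 3905\right) 72814 \cdot \frac{1}{38980} = \left(-3731\right) 72814 \cdot \frac{1}{38980} = \left(-271669034\right) \frac{1}{38980} = - \frac{135834517}{19490}$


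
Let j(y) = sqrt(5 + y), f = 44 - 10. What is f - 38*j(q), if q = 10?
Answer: 34 - 38*sqrt(15) ≈ -113.17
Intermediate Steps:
f = 34
f - 38*j(q) = 34 - 38*sqrt(5 + 10) = 34 - 38*sqrt(15)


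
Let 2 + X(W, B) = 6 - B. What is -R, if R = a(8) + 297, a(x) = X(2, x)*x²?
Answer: -41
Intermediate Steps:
X(W, B) = 4 - B (X(W, B) = -2 + (6 - B) = 4 - B)
a(x) = x²*(4 - x) (a(x) = (4 - x)*x² = x²*(4 - x))
R = 41 (R = 8²*(4 - 1*8) + 297 = 64*(4 - 8) + 297 = 64*(-4) + 297 = -256 + 297 = 41)
-R = -1*41 = -41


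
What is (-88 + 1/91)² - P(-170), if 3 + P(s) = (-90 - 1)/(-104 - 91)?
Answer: 961995413/124215 ≈ 7744.6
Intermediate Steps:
P(s) = -38/15 (P(s) = -3 + (-90 - 1)/(-104 - 91) = -3 - 91/(-195) = -3 - 91*(-1/195) = -3 + 7/15 = -38/15)
(-88 + 1/91)² - P(-170) = (-88 + 1/91)² - 1*(-38/15) = (-88 + 1/91)² + 38/15 = (-8007/91)² + 38/15 = 64112049/8281 + 38/15 = 961995413/124215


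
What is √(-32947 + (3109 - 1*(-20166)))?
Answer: 2*I*√2418 ≈ 98.346*I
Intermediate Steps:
√(-32947 + (3109 - 1*(-20166))) = √(-32947 + (3109 + 20166)) = √(-32947 + 23275) = √(-9672) = 2*I*√2418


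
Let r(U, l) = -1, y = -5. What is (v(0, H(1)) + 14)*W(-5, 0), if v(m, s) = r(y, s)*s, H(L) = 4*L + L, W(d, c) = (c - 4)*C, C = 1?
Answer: -36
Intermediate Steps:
W(d, c) = -4 + c (W(d, c) = (c - 4)*1 = (-4 + c)*1 = -4 + c)
H(L) = 5*L
v(m, s) = -s
(v(0, H(1)) + 14)*W(-5, 0) = (-5 + 14)*(-4 + 0) = (-1*5 + 14)*(-4) = (-5 + 14)*(-4) = 9*(-4) = -36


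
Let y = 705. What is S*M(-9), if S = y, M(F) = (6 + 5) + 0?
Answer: 7755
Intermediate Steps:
M(F) = 11 (M(F) = 11 + 0 = 11)
S = 705
S*M(-9) = 705*11 = 7755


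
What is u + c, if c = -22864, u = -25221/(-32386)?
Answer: -740448283/32386 ≈ -22863.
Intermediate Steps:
u = 25221/32386 (u = -25221*(-1/32386) = 25221/32386 ≈ 0.77876)
u + c = 25221/32386 - 22864 = -740448283/32386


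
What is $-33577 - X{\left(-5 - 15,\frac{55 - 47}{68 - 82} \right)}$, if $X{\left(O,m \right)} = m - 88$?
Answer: $- \frac{234419}{7} \approx -33488.0$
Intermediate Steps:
$X{\left(O,m \right)} = -88 + m$
$-33577 - X{\left(-5 - 15,\frac{55 - 47}{68 - 82} \right)} = -33577 - \left(-88 + \frac{55 - 47}{68 - 82}\right) = -33577 - \left(-88 + \frac{8}{-14}\right) = -33577 - \left(-88 + 8 \left(- \frac{1}{14}\right)\right) = -33577 - \left(-88 - \frac{4}{7}\right) = -33577 - - \frac{620}{7} = -33577 + \frac{620}{7} = - \frac{234419}{7}$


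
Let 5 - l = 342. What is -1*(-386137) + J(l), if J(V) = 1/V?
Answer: 130128168/337 ≈ 3.8614e+5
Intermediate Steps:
l = -337 (l = 5 - 1*342 = 5 - 342 = -337)
-1*(-386137) + J(l) = -1*(-386137) + 1/(-337) = 386137 - 1/337 = 130128168/337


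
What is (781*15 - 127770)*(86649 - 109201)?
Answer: 2617272360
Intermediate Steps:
(781*15 - 127770)*(86649 - 109201) = (11715 - 127770)*(-22552) = -116055*(-22552) = 2617272360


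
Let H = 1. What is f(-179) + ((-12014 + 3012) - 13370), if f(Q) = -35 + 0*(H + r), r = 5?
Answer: -22407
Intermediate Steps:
f(Q) = -35 (f(Q) = -35 + 0*(1 + 5) = -35 + 0*6 = -35 + 0 = -35)
f(-179) + ((-12014 + 3012) - 13370) = -35 + ((-12014 + 3012) - 13370) = -35 + (-9002 - 13370) = -35 - 22372 = -22407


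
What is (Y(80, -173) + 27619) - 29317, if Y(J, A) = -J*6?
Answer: -2178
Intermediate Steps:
Y(J, A) = -6*J
(Y(80, -173) + 27619) - 29317 = (-6*80 + 27619) - 29317 = (-480 + 27619) - 29317 = 27139 - 29317 = -2178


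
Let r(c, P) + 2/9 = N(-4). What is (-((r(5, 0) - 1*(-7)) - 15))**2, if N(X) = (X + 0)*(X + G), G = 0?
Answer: 4900/81 ≈ 60.494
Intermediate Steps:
N(X) = X**2 (N(X) = (X + 0)*(X + 0) = X*X = X**2)
r(c, P) = 142/9 (r(c, P) = -2/9 + (-4)**2 = -2/9 + 16 = 142/9)
(-((r(5, 0) - 1*(-7)) - 15))**2 = (-((142/9 - 1*(-7)) - 15))**2 = (-((142/9 + 7) - 15))**2 = (-(205/9 - 15))**2 = (-1*70/9)**2 = (-70/9)**2 = 4900/81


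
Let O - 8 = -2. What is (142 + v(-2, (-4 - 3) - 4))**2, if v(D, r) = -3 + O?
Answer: 21025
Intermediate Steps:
O = 6 (O = 8 - 2 = 6)
v(D, r) = 3 (v(D, r) = -3 + 6 = 3)
(142 + v(-2, (-4 - 3) - 4))**2 = (142 + 3)**2 = 145**2 = 21025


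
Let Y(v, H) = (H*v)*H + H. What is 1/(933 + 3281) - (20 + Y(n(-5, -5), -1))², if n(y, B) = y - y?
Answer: -1521253/4214 ≈ -361.00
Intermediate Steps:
n(y, B) = 0
Y(v, H) = H + v*H² (Y(v, H) = v*H² + H = H + v*H²)
1/(933 + 3281) - (20 + Y(n(-5, -5), -1))² = 1/(933 + 3281) - (20 - (1 - 1*0))² = 1/4214 - (20 - (1 + 0))² = 1/4214 - (20 - 1*1)² = 1/4214 - (20 - 1)² = 1/4214 - 1*19² = 1/4214 - 1*361 = 1/4214 - 361 = -1521253/4214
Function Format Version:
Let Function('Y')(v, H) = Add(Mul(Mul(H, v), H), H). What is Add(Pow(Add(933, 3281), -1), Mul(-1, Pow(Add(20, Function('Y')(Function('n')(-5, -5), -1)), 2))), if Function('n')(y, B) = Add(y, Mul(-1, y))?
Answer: Rational(-1521253, 4214) ≈ -361.00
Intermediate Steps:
Function('n')(y, B) = 0
Function('Y')(v, H) = Add(H, Mul(v, Pow(H, 2))) (Function('Y')(v, H) = Add(Mul(v, Pow(H, 2)), H) = Add(H, Mul(v, Pow(H, 2))))
Add(Pow(Add(933, 3281), -1), Mul(-1, Pow(Add(20, Function('Y')(Function('n')(-5, -5), -1)), 2))) = Add(Pow(Add(933, 3281), -1), Mul(-1, Pow(Add(20, Mul(-1, Add(1, Mul(-1, 0)))), 2))) = Add(Pow(4214, -1), Mul(-1, Pow(Add(20, Mul(-1, Add(1, 0))), 2))) = Add(Rational(1, 4214), Mul(-1, Pow(Add(20, Mul(-1, 1)), 2))) = Add(Rational(1, 4214), Mul(-1, Pow(Add(20, -1), 2))) = Add(Rational(1, 4214), Mul(-1, Pow(19, 2))) = Add(Rational(1, 4214), Mul(-1, 361)) = Add(Rational(1, 4214), -361) = Rational(-1521253, 4214)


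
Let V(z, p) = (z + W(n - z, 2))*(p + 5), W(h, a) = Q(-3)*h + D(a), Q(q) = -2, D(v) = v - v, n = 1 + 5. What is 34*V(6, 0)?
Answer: 1020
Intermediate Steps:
n = 6
D(v) = 0
W(h, a) = -2*h (W(h, a) = -2*h + 0 = -2*h)
V(z, p) = (-12 + 3*z)*(5 + p) (V(z, p) = (z - 2*(6 - z))*(p + 5) = (z + (-12 + 2*z))*(5 + p) = (-12 + 3*z)*(5 + p))
34*V(6, 0) = 34*(-60 - 12*0 + 15*6 + 3*0*6) = 34*(-60 + 0 + 90 + 0) = 34*30 = 1020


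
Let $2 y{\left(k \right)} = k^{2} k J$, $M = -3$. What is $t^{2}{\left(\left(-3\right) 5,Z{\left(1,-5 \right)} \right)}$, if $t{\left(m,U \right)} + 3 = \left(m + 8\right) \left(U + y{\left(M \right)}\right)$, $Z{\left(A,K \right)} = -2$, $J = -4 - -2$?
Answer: $31684$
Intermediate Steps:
$J = -2$ ($J = -4 + 2 = -2$)
$y{\left(k \right)} = - k^{3}$ ($y{\left(k \right)} = \frac{k^{2} k \left(-2\right)}{2} = \frac{k^{3} \left(-2\right)}{2} = \frac{\left(-2\right) k^{3}}{2} = - k^{3}$)
$t{\left(m,U \right)} = -3 + \left(8 + m\right) \left(27 + U\right)$ ($t{\left(m,U \right)} = -3 + \left(m + 8\right) \left(U - \left(-3\right)^{3}\right) = -3 + \left(8 + m\right) \left(U - -27\right) = -3 + \left(8 + m\right) \left(U + 27\right) = -3 + \left(8 + m\right) \left(27 + U\right)$)
$t^{2}{\left(\left(-3\right) 5,Z{\left(1,-5 \right)} \right)} = \left(213 + 8 \left(-2\right) + 27 \left(\left(-3\right) 5\right) - 2 \left(\left(-3\right) 5\right)\right)^{2} = \left(213 - 16 + 27 \left(-15\right) - -30\right)^{2} = \left(213 - 16 - 405 + 30\right)^{2} = \left(-178\right)^{2} = 31684$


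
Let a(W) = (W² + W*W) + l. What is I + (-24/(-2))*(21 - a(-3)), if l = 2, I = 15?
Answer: 27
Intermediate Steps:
a(W) = 2 + 2*W² (a(W) = (W² + W*W) + 2 = (W² + W²) + 2 = 2*W² + 2 = 2 + 2*W²)
I + (-24/(-2))*(21 - a(-3)) = 15 + (-24/(-2))*(21 - (2 + 2*(-3)²)) = 15 + (-24*(-½))*(21 - (2 + 2*9)) = 15 + 12*(21 - (2 + 18)) = 15 + 12*(21 - 1*20) = 15 + 12*(21 - 20) = 15 + 12*1 = 15 + 12 = 27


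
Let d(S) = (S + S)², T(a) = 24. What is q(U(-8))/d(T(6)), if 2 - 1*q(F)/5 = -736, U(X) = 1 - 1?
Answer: 205/128 ≈ 1.6016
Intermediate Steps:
U(X) = 0
q(F) = 3690 (q(F) = 10 - 5*(-736) = 10 + 3680 = 3690)
d(S) = 4*S² (d(S) = (2*S)² = 4*S²)
q(U(-8))/d(T(6)) = 3690/((4*24²)) = 3690/((4*576)) = 3690/2304 = 3690*(1/2304) = 205/128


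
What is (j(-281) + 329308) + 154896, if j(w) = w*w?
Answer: 563165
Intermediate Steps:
j(w) = w**2
(j(-281) + 329308) + 154896 = ((-281)**2 + 329308) + 154896 = (78961 + 329308) + 154896 = 408269 + 154896 = 563165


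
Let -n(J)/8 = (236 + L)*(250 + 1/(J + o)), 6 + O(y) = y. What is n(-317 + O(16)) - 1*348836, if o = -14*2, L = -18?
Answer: -262918316/335 ≈ -7.8483e+5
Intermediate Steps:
O(y) = -6 + y
o = -28
n(J) = -436000 - 1744/(-28 + J) (n(J) = -8*(236 - 18)*(250 + 1/(J - 28)) = -1744*(250 + 1/(-28 + J)) = -8*(54500 + 218/(-28 + J)) = -436000 - 1744/(-28 + J))
n(-317 + O(16)) - 1*348836 = 1744*(6999 - 250*(-317 + (-6 + 16)))/(-28 + (-317 + (-6 + 16))) - 1*348836 = 1744*(6999 - 250*(-317 + 10))/(-28 + (-317 + 10)) - 348836 = 1744*(6999 - 250*(-307))/(-28 - 307) - 348836 = 1744*(6999 + 76750)/(-335) - 348836 = 1744*(-1/335)*83749 - 348836 = -146058256/335 - 348836 = -262918316/335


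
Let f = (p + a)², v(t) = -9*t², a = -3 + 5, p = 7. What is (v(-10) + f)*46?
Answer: -37674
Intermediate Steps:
a = 2
f = 81 (f = (7 + 2)² = 9² = 81)
(v(-10) + f)*46 = (-9*(-10)² + 81)*46 = (-9*100 + 81)*46 = (-900 + 81)*46 = -819*46 = -37674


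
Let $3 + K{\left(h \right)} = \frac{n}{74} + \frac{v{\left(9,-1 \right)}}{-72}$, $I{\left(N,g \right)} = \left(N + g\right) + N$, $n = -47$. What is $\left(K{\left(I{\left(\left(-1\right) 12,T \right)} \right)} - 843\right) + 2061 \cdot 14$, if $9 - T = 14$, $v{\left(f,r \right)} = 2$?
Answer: $\frac{37305773}{1332} \approx 28007.0$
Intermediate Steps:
$T = -5$ ($T = 9 - 14 = -5$)
$I{\left(N,g \right)} = g + 2 N$
$K{\left(h \right)} = - \frac{4879}{1332}$ ($K{\left(h \right)} = -3 + \left(- \frac{47}{74} + \frac{2}{-72}\right) = -3 + \left(\left(-47\right) \frac{1}{74} + 2 \left(- \frac{1}{72}\right)\right) = -3 - \frac{883}{1332} = - \frac{4879}{1332}$)
$\left(K{\left(I{\left(\left(-1\right) 12,T \right)} \right)} - 843\right) + 2061 \cdot 14 = \left(- \frac{4879}{1332} - 843\right) + 2061 \cdot 14 = - \frac{1127755}{1332} + 28854 = \frac{37305773}{1332}$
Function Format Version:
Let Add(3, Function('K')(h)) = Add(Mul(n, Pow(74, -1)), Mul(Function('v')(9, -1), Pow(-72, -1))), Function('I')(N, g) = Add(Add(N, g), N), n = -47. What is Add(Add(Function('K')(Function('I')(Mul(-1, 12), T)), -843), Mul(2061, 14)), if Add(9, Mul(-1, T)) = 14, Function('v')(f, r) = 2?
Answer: Rational(37305773, 1332) ≈ 28007.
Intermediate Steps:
T = -5 (T = Add(9, Mul(-1, 14)) = Add(9, -14) = -5)
Function('I')(N, g) = Add(g, Mul(2, N))
Function('K')(h) = Rational(-4879, 1332) (Function('K')(h) = Add(-3, Add(Mul(-47, Pow(74, -1)), Mul(2, Pow(-72, -1)))) = Add(-3, Add(Mul(-47, Rational(1, 74)), Mul(2, Rational(-1, 72)))) = Add(-3, Add(Rational(-47, 74), Rational(-1, 36))) = Add(-3, Rational(-883, 1332)) = Rational(-4879, 1332))
Add(Add(Function('K')(Function('I')(Mul(-1, 12), T)), -843), Mul(2061, 14)) = Add(Add(Rational(-4879, 1332), -843), Mul(2061, 14)) = Add(Rational(-1127755, 1332), 28854) = Rational(37305773, 1332)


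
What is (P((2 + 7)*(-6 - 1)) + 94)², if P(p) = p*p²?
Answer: 62476502209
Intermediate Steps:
P(p) = p³
(P((2 + 7)*(-6 - 1)) + 94)² = (((2 + 7)*(-6 - 1))³ + 94)² = ((9*(-7))³ + 94)² = ((-63)³ + 94)² = (-250047 + 94)² = (-249953)² = 62476502209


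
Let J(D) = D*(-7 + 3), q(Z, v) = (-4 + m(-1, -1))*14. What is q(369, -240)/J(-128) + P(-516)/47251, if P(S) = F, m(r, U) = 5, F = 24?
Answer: 336901/12096256 ≈ 0.027852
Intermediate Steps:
q(Z, v) = 14 (q(Z, v) = (-4 + 5)*14 = 1*14 = 14)
P(S) = 24
J(D) = -4*D (J(D) = D*(-4) = -4*D)
q(369, -240)/J(-128) + P(-516)/47251 = 14/((-4*(-128))) + 24/47251 = 14/512 + 24*(1/47251) = 14*(1/512) + 24/47251 = 7/256 + 24/47251 = 336901/12096256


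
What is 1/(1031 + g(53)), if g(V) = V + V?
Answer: 1/1137 ≈ 0.00087951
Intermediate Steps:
g(V) = 2*V
1/(1031 + g(53)) = 1/(1031 + 2*53) = 1/(1031 + 106) = 1/1137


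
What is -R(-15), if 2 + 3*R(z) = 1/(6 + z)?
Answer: 19/27 ≈ 0.70370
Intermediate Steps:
R(z) = -⅔ + 1/(3*(6 + z))
-R(-15) = -(-11 - 2*(-15))/(3*(6 - 15)) = -(-11 + 30)/(3*(-9)) = -(-1)*19/(3*9) = -1*(-19/27) = 19/27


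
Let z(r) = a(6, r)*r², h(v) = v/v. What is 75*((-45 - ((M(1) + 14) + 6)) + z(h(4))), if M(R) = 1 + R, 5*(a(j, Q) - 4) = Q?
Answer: -4710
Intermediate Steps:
h(v) = 1
a(j, Q) = 4 + Q/5
z(r) = r²*(4 + r/5) (z(r) = (4 + r/5)*r² = r²*(4 + r/5))
75*((-45 - ((M(1) + 14) + 6)) + z(h(4))) = 75*((-45 - (((1 + 1) + 14) + 6)) + (⅕)*1²*(20 + 1)) = 75*((-45 - ((2 + 14) + 6)) + (⅕)*1*21) = 75*((-45 - (16 + 6)) + 21/5) = 75*((-45 - 1*22) + 21/5) = 75*((-45 - 22) + 21/5) = 75*(-67 + 21/5) = 75*(-314/5) = -4710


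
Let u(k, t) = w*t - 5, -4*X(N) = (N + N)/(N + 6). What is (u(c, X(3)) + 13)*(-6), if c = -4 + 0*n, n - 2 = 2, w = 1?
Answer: -47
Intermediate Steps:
X(N) = -N/(2*(6 + N)) (X(N) = -(N + N)/(4*(N + 6)) = -2*N/(4*(6 + N)) = -N/(2*(6 + N)))
n = 4 (n = 2 + 2 = 4)
c = -4 (c = -4 + 0*4 = -4 + 0 = -4)
u(k, t) = -5 + t (u(k, t) = 1*t - 5 = t - 5 = -5 + t)
(u(c, X(3)) + 13)*(-6) = ((-5 - 1*3/(12 + 2*3)) + 13)*(-6) = ((-5 - 1*3/(12 + 6)) + 13)*(-6) = ((-5 - 1*3/18) + 13)*(-6) = ((-5 - 1*3*1/18) + 13)*(-6) = ((-5 - ⅙) + 13)*(-6) = (-31/6 + 13)*(-6) = (47/6)*(-6) = -47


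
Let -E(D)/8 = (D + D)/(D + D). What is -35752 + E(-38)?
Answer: -35760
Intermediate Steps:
E(D) = -8 (E(D) = -8*(D + D)/(D + D) = -8*2*D/(2*D) = -8*2*D*1/(2*D) = -8*1 = -8)
-35752 + E(-38) = -35752 - 8 = -35760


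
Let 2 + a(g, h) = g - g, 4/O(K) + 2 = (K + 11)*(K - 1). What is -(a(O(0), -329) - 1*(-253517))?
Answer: -253515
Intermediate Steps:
O(K) = 4/(-2 + (-1 + K)*(11 + K)) (O(K) = 4/(-2 + (K + 11)*(K - 1)) = 4/(-2 + (11 + K)*(-1 + K)) = 4/(-2 + (-1 + K)*(11 + K)))
a(g, h) = -2 (a(g, h) = -2 + (g - g) = -2 + 0 = -2)
-(a(O(0), -329) - 1*(-253517)) = -(-2 - 1*(-253517)) = -(-2 + 253517) = -1*253515 = -253515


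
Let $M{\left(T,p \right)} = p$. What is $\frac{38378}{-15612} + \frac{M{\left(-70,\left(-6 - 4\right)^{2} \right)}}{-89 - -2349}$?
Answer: $- \frac{2129327}{882078} \approx -2.414$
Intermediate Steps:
$\frac{38378}{-15612} + \frac{M{\left(-70,\left(-6 - 4\right)^{2} \right)}}{-89 - -2349} = \frac{38378}{-15612} + \frac{\left(-6 - 4\right)^{2}}{-89 - -2349} = 38378 \left(- \frac{1}{15612}\right) + \frac{\left(-10\right)^{2}}{-89 + 2349} = - \frac{19189}{7806} + \frac{100}{2260} = - \frac{19189}{7806} + 100 \cdot \frac{1}{2260} = - \frac{19189}{7806} + \frac{5}{113} = - \frac{2129327}{882078}$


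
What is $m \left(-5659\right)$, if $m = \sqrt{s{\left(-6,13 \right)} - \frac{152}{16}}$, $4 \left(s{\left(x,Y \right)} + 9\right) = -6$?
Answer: $- 11318 i \sqrt{5} \approx - 25308.0 i$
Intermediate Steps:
$s{\left(x,Y \right)} = - \frac{21}{2}$ ($s{\left(x,Y \right)} = -9 + \frac{1}{4} \left(-6\right) = -9 - \frac{3}{2} = - \frac{21}{2}$)
$m = 2 i \sqrt{5}$ ($m = \sqrt{- \frac{21}{2} - \frac{152}{16}} = \sqrt{- \frac{21}{2} - \frac{19}{2}} = \sqrt{-20} = 2 i \sqrt{5} \approx 4.4721 i$)
$m \left(-5659\right) = 2 i \sqrt{5} \left(-5659\right) = - 11318 i \sqrt{5}$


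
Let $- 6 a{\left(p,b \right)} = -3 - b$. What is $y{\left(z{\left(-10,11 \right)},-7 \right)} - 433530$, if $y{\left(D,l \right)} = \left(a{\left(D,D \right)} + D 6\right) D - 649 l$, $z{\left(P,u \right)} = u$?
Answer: $- \frac{1284706}{3} \approx -4.2824 \cdot 10^{5}$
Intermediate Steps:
$a{\left(p,b \right)} = \frac{1}{2} + \frac{b}{6}$ ($a{\left(p,b \right)} = - \frac{-3 - b}{6} = \frac{1}{2} + \frac{b}{6}$)
$y{\left(D,l \right)} = - 649 l + D \left(\frac{1}{2} + \frac{37 D}{6}\right)$ ($y{\left(D,l \right)} = \left(\left(\frac{1}{2} + \frac{D}{6}\right) + D 6\right) D - 649 l = \left(\left(\frac{1}{2} + \frac{D}{6}\right) + 6 D\right) D - 649 l = \left(\frac{1}{2} + \frac{37 D}{6}\right) D - 649 l = D \left(\frac{1}{2} + \frac{37 D}{6}\right) - 649 l = - 649 l + D \left(\frac{1}{2} + \frac{37 D}{6}\right)$)
$y{\left(z{\left(-10,11 \right)},-7 \right)} - 433530 = \left(\frac{1}{2} \cdot 11 - -4543 + \frac{37 \cdot 11^{2}}{6}\right) - 433530 = \left(\frac{11}{2} + 4543 + \frac{37}{6} \cdot 121\right) - 433530 = \left(\frac{11}{2} + 4543 + \frac{4477}{6}\right) - 433530 = \frac{15884}{3} - 433530 = - \frac{1284706}{3}$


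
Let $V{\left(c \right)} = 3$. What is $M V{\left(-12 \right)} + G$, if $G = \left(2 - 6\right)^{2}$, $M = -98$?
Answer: $-278$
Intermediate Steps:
$G = 16$ ($G = \left(-4\right)^{2} = 16$)
$M V{\left(-12 \right)} + G = \left(-98\right) 3 + 16 = -294 + 16 = -278$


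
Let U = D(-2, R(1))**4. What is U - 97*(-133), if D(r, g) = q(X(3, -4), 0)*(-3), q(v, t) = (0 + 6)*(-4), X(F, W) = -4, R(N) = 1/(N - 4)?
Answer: 26886757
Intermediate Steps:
R(N) = 1/(-4 + N)
q(v, t) = -24 (q(v, t) = 6*(-4) = -24)
D(r, g) = 72 (D(r, g) = -24*(-3) = 72)
U = 26873856 (U = 72**4 = 26873856)
U - 97*(-133) = 26873856 - 97*(-133) = 26873856 + 12901 = 26886757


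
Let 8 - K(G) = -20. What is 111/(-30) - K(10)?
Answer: -317/10 ≈ -31.700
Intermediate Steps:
K(G) = 28 (K(G) = 8 - 1*(-20) = 8 + 20 = 28)
111/(-30) - K(10) = 111/(-30) - 1*28 = 111*(-1/30) - 28 = -37/10 - 28 = -317/10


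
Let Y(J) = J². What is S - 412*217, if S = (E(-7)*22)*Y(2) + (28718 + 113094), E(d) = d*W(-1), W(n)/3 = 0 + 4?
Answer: 45016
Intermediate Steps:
W(n) = 12 (W(n) = 3*(0 + 4) = 3*4 = 12)
E(d) = 12*d (E(d) = d*12 = 12*d)
S = 134420 (S = ((12*(-7))*22)*2² + (28718 + 113094) = -84*22*4 + 141812 = -1848*4 + 141812 = -7392 + 141812 = 134420)
S - 412*217 = 134420 - 412*217 = 134420 - 1*89404 = 134420 - 89404 = 45016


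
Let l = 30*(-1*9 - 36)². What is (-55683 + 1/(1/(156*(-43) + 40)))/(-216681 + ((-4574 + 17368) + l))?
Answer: 62351/143137 ≈ 0.43560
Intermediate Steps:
l = 60750 (l = 30*(-9 - 36)² = 30*(-45)² = 30*2025 = 60750)
(-55683 + 1/(1/(156*(-43) + 40)))/(-216681 + ((-4574 + 17368) + l)) = (-55683 + 1/(1/(156*(-43) + 40)))/(-216681 + ((-4574 + 17368) + 60750)) = (-55683 + 1/(1/(-6708 + 40)))/(-216681 + (12794 + 60750)) = (-55683 + 1/(1/(-6668)))/(-216681 + 73544) = (-55683 + 1/(-1/6668))/(-143137) = (-55683 - 6668)*(-1/143137) = -62351*(-1/143137) = 62351/143137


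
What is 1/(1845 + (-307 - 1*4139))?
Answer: -1/2601 ≈ -0.00038447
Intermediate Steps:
1/(1845 + (-307 - 1*4139)) = 1/(1845 + (-307 - 4139)) = 1/(1845 - 4446) = 1/(-2601) = -1/2601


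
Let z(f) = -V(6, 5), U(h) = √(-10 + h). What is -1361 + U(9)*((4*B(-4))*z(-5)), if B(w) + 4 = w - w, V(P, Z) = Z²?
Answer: -1361 + 400*I ≈ -1361.0 + 400.0*I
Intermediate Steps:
B(w) = -4 (B(w) = -4 + (w - w) = -4 + 0 = -4)
z(f) = -25 (z(f) = -1*5² = -1*25 = -25)
-1361 + U(9)*((4*B(-4))*z(-5)) = -1361 + √(-10 + 9)*((4*(-4))*(-25)) = -1361 + √(-1)*(-16*(-25)) = -1361 + I*400 = -1361 + 400*I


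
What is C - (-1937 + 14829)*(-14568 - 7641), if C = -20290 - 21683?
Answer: 286276455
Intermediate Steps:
C = -41973
C - (-1937 + 14829)*(-14568 - 7641) = -41973 - (-1937 + 14829)*(-14568 - 7641) = -41973 - 12892*(-22209) = -41973 - 1*(-286318428) = -41973 + 286318428 = 286276455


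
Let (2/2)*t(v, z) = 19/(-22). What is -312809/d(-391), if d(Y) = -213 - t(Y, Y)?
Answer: 6881798/4667 ≈ 1474.6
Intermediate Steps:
t(v, z) = -19/22 (t(v, z) = 19/(-22) = 19*(-1/22) = -19/22)
d(Y) = -4667/22 (d(Y) = -213 - 1*(-19/22) = -213 + 19/22 = -4667/22)
-312809/d(-391) = -312809/(-4667/22) = -312809*(-22/4667) = 6881798/4667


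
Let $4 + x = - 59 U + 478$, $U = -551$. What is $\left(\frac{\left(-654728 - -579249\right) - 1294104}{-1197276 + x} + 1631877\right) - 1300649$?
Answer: $\frac{385647811387}{1164293} \approx 3.3123 \cdot 10^{5}$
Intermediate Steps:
$x = 32983$ ($x = -4 + \left(\left(-59\right) \left(-551\right) + 478\right) = -4 + \left(32509 + 478\right) = -4 + 32987 = 32983$)
$\left(\frac{\left(-654728 - -579249\right) - 1294104}{-1197276 + x} + 1631877\right) - 1300649 = \left(\frac{\left(-654728 - -579249\right) - 1294104}{-1197276 + 32983} + 1631877\right) - 1300649 = \left(\frac{\left(-654728 + 579249\right) - 1294104}{-1164293} + 1631877\right) - 1300649 = \left(\left(-75479 - 1294104\right) \left(- \frac{1}{1164293}\right) + 1631877\right) - 1300649 = \left(\left(-1369583\right) \left(- \frac{1}{1164293}\right) + 1631877\right) - 1300649 = \left(\frac{1369583}{1164293} + 1631877\right) - 1300649 = \frac{1899984337544}{1164293} - 1300649 = \frac{385647811387}{1164293}$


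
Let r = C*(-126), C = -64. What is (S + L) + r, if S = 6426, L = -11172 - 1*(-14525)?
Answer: 17843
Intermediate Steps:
L = 3353 (L = -11172 + 14525 = 3353)
r = 8064 (r = -64*(-126) = 8064)
(S + L) + r = (6426 + 3353) + 8064 = 9779 + 8064 = 17843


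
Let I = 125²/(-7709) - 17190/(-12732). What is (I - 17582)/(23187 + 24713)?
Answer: -287626181801/783572054200 ≈ -0.36707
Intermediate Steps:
I = -11069965/16358498 (I = 15625*(-1/7709) - 17190*(-1/12732) = -15625/7709 + 2865/2122 = -11069965/16358498 ≈ -0.67671)
(I - 17582)/(23187 + 24713) = (-11069965/16358498 - 17582)/(23187 + 24713) = -287626181801/16358498/47900 = -287626181801/16358498*1/47900 = -287626181801/783572054200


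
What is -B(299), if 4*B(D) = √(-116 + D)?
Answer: -√183/4 ≈ -3.3819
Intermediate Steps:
B(D) = √(-116 + D)/4
-B(299) = -√(-116 + 299)/4 = -√183/4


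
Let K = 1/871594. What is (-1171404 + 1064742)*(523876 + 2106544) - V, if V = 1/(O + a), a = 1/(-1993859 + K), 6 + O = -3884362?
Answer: -1893929738408791720510528580915/6750392765675629754 ≈ -2.8057e+11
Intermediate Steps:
K = 1/871594 ≈ 1.1473e-6
O = -3884368 (O = -6 - 3884362 = -3884368)
a = -871594/1737835541245 (a = 1/(-1993859 + 1/871594) = 1/(-1737835541245/871594) = -871594/1737835541245 ≈ -5.0154e-7)
V = -1737835541245/6750392765675629754 (V = 1/(-3884368 - 871594/1737835541245) = 1/(-6750392765675629754/1737835541245) = -1737835541245/6750392765675629754 ≈ -2.5744e-7)
(-1171404 + 1064742)*(523876 + 2106544) - V = (-1171404 + 1064742)*(523876 + 2106544) - 1*(-1737835541245/6750392765675629754) = -106662*2630420 + 1737835541245/6750392765675629754 = -280565858040 + 1737835541245/6750392765675629754 = -1893929738408791720510528580915/6750392765675629754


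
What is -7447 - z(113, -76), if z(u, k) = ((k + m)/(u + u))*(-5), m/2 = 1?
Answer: -841696/113 ≈ -7448.6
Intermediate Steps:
m = 2 (m = 2*1 = 2)
z(u, k) = -5*(2 + k)/(2*u) (z(u, k) = ((k + 2)/(u + u))*(-5) = ((2 + k)/((2*u)))*(-5) = ((2 + k)*(1/(2*u)))*(-5) = ((2 + k)/(2*u))*(-5) = -5*(2 + k)/(2*u))
-7447 - z(113, -76) = -7447 - 5*(-2 - 1*(-76))/(2*113) = -7447 - 5*(-2 + 76)/(2*113) = -7447 - 5*74/(2*113) = -7447 - 1*185/113 = -7447 - 185/113 = -841696/113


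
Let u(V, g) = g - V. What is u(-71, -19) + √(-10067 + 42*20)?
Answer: 52 + I*√9227 ≈ 52.0 + 96.057*I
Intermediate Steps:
u(-71, -19) + √(-10067 + 42*20) = (-19 - 1*(-71)) + √(-10067 + 42*20) = (-19 + 71) + √(-10067 + 840) = 52 + √(-9227) = 52 + I*√9227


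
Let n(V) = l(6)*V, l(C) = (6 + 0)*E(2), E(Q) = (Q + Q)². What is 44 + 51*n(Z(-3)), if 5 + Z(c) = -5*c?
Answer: 49004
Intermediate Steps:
Z(c) = -5 - 5*c
E(Q) = 4*Q² (E(Q) = (2*Q)² = 4*Q²)
l(C) = 96 (l(C) = (6 + 0)*(4*2²) = 6*(4*4) = 6*16 = 96)
n(V) = 96*V
44 + 51*n(Z(-3)) = 44 + 51*(96*(-5 - 5*(-3))) = 44 + 51*(96*(-5 + 15)) = 44 + 51*(96*10) = 44 + 51*960 = 44 + 48960 = 49004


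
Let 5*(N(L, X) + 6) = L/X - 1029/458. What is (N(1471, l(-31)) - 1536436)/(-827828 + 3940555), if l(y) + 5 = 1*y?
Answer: -63332494621/128306606940 ≈ -0.49360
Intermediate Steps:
l(y) = -5 + y (l(y) = -5 + 1*y = -5 + y)
N(L, X) = -14769/2290 + L/(5*X) (N(L, X) = -6 + (L/X - 1029/458)/5 = -6 + (-1029/458 + L/X)/5 = -6 + (-1029/2290 + L/(5*X)) = -14769/2290 + L/(5*X))
(N(1471, l(-31)) - 1536436)/(-827828 + 3940555) = ((-14769/2290 + (⅕)*1471/(-5 - 31)) - 1536436)/(-827828 + 3940555) = ((-14769/2290 + (⅕)*1471/(-36)) - 1536436)/3112727 = ((-14769/2290 + (⅕)*1471*(-1/36)) - 1536436)*(1/3112727) = ((-14769/2290 - 1471/180) - 1536436)*(1/3112727) = (-602701/41220 - 1536436)*(1/3112727) = -63332494621/41220*1/3112727 = -63332494621/128306606940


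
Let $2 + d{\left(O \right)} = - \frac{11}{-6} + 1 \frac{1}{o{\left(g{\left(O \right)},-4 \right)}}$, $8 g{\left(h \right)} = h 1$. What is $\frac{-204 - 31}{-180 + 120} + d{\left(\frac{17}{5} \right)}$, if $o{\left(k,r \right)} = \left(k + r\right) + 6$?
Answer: $\frac{1615}{388} \approx 4.1624$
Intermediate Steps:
$g{\left(h \right)} = \frac{h}{8}$ ($g{\left(h \right)} = \frac{h 1}{8} = \frac{h}{8}$)
$o{\left(k,r \right)} = 6 + k + r$
$d{\left(O \right)} = - \frac{1}{6} + \frac{1}{2 + \frac{O}{8}}$ ($d{\left(O \right)} = -2 + \left(- \frac{11}{-6} + 1 \frac{1}{6 + \frac{O}{8} - 4}\right) = -2 + \left(\left(-11\right) \left(- \frac{1}{6}\right) + 1 \frac{1}{2 + \frac{O}{8}}\right) = -2 + \left(\frac{11}{6} + \frac{1}{2 + \frac{O}{8}}\right) = - \frac{1}{6} + \frac{1}{2 + \frac{O}{8}}$)
$\frac{-204 - 31}{-180 + 120} + d{\left(\frac{17}{5} \right)} = \frac{-204 - 31}{-180 + 120} + \frac{32 - \frac{17}{5}}{6 \left(16 + \frac{17}{5}\right)} = - \frac{235}{-60} + \frac{32 - 17 \cdot \frac{1}{5}}{6 \left(16 + 17 \cdot \frac{1}{5}\right)} = \left(-235\right) \left(- \frac{1}{60}\right) + \frac{32 - \frac{17}{5}}{6 \left(16 + \frac{17}{5}\right)} = \frac{47}{12} + \frac{32 - \frac{17}{5}}{6 \cdot \frac{97}{5}} = \frac{47}{12} + \frac{1}{6} \cdot \frac{5}{97} \cdot \frac{143}{5} = \frac{47}{12} + \frac{143}{582} = \frac{1615}{388}$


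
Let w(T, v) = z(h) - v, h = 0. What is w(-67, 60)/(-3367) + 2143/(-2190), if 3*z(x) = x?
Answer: -7084081/7373730 ≈ -0.96072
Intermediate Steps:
z(x) = x/3
w(T, v) = -v (w(T, v) = (⅓)*0 - v = 0 - v = -v)
w(-67, 60)/(-3367) + 2143/(-2190) = -1*60/(-3367) + 2143/(-2190) = -60*(-1/3367) + 2143*(-1/2190) = 60/3367 - 2143/2190 = -7084081/7373730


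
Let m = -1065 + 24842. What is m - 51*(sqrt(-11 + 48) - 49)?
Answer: 26276 - 51*sqrt(37) ≈ 25966.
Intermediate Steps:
m = 23777
m - 51*(sqrt(-11 + 48) - 49) = 23777 - 51*(sqrt(-11 + 48) - 49) = 23777 - 51*(sqrt(37) - 49) = 23777 - 51*(-49 + sqrt(37)) = 23777 + (2499 - 51*sqrt(37)) = 26276 - 51*sqrt(37)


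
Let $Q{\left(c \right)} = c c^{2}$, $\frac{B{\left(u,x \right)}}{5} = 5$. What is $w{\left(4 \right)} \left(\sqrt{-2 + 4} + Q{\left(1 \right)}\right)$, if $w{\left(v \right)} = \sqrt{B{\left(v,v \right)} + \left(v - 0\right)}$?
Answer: $\sqrt{29} + \sqrt{58} \approx 13.001$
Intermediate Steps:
$B{\left(u,x \right)} = 25$ ($B{\left(u,x \right)} = 5 \cdot 5 = 25$)
$Q{\left(c \right)} = c^{3}$
$w{\left(v \right)} = \sqrt{25 + v}$ ($w{\left(v \right)} = \sqrt{25 + \left(v - 0\right)} = \sqrt{25 + \left(v + 0\right)} = \sqrt{25 + v}$)
$w{\left(4 \right)} \left(\sqrt{-2 + 4} + Q{\left(1 \right)}\right) = \sqrt{25 + 4} \left(\sqrt{-2 + 4} + 1^{3}\right) = \sqrt{29} \left(\sqrt{2} + 1\right) = \sqrt{29} \left(1 + \sqrt{2}\right)$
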